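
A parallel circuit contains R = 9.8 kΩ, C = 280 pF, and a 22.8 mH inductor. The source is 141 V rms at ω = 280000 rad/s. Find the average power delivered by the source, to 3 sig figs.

X_L = ωL = 6380 Ω
X_C = 1/(ωC) = 12800 Ω
Parallel: admittances add. Y = 1/R + 1/(jωL) + jωC
Y = (0.000102 − j7.82e-05) S
|Y| = 0.000129 S → |Z| = 1/|Y| = 7780 Ω, ∠Z = −∠Y = 37.5°
I = V/|Z| = 18.1 mA
P = VI cos φ = 141 × 0.0181 × cos(37.5°) = 2.03 W

2.03 W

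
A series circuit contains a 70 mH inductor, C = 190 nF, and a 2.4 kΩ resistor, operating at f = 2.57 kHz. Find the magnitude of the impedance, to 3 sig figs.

2530 Ω

ω = 2πf = 16150 rad/s
X_L = ωL = 1130 Ω
X_C = 1/(ωC) = 326 Ω
Net reactance X = X_L − X_C = 804 Ω
Z = 2400 + j804 Ω
|Z| = √(2400² + 804²) = 2530 Ω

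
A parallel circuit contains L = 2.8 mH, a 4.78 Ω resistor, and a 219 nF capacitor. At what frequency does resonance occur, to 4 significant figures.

ω₀ = 1/√(LC) = 1/√(0.0028 × 2.19e-07) = 40380 rad/s
f₀ = ω₀/(2π) = 6.427 kHz

6.427 kHz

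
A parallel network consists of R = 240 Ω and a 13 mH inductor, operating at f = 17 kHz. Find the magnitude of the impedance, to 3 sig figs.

ω = 2πf = 106800 rad/s
X_L = ωL = 1390 Ω
Parallel: admittances add. Y = 1/R + 1/(jωL)
Y = (0.00417 − j0.000720) S
|Y| = 0.00423 S → |Z| = 1/|Y| = 236 Ω, ∠Z = −∠Y = 9.81°

236 Ω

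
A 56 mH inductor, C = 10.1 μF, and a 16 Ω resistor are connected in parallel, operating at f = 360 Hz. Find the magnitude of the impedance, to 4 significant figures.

ω = 2πf = 2262 rad/s
X_L = ωL = 126.7 Ω
X_C = 1/(ωC) = 43.77 Ω
Parallel: admittances add. Y = 1/R + 1/(jωL) + jωC
Y = (0.06250 + j0.01495) S
|Y| = 0.06426 S → |Z| = 1/|Y| = 15.56 Ω, ∠Z = −∠Y = -13.45°

15.56 Ω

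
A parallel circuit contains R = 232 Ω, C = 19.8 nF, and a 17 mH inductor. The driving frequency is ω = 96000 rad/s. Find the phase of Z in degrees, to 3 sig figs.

X_L = ωL = 1630 Ω
X_C = 1/(ωC) = 526 Ω
Parallel: admittances add. Y = 1/R + 1/(jωL) + jωC
Y = (0.00431 + j0.00129) S
|Y| = 0.00450 S → |Z| = 1/|Y| = 222 Ω, ∠Z = −∠Y = -16.6°

-16.6°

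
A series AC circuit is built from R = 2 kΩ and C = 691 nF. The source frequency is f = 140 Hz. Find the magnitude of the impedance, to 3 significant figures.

ω = 2πf = 879.6 rad/s
X_C = 1/(ωC) = 1650 Ω
Z = 2000 − j1650 Ω
|Z| = √(2000² + 1650²) = 2590 Ω

2590 Ω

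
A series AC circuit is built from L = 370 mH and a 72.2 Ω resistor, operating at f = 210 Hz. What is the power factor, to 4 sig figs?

0.1463

ω = 2πf = 1319 rad/s
X_L = ωL = 488.2 Ω
Z = 72.20 + j488.2 Ω
|Z| = √(72.20² + 488.2²) = 493.5 Ω
∠Z = arctan(488.2/72.20) = 81.59°
cos φ = cos(81.59°) = 0.1463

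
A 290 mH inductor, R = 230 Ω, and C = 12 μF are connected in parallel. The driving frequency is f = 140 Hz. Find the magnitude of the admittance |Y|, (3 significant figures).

ω = 2πf = 879.6 rad/s
X_L = ωL = 255 Ω
X_C = 1/(ωC) = 94.7 Ω
Parallel: admittances add. Y = 1/R + 1/(jωL) + jωC
Y = (0.00435 + j0.00664) S
|Y| = 0.00793 S → |Z| = 1/|Y| = 126 Ω, ∠Z = −∠Y = -56.8°

7.93 mS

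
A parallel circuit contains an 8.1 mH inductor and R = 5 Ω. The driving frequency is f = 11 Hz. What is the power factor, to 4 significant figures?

0.1113

ω = 2πf = 69.12 rad/s
X_L = ωL = 0.5598 Ω
Parallel: admittances add. Y = 1/R + 1/(jωL)
Y = (0.2000 − j1.786) S
|Y| = 1.797 S → |Z| = 1/|Y| = 0.5564 Ω, ∠Z = −∠Y = 83.61°
cos φ = cos(83.61°) = 0.1113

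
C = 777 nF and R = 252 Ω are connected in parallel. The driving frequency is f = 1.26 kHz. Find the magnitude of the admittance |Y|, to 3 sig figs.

ω = 2πf = 7917 rad/s
X_C = 1/(ωC) = 163 Ω
Parallel: admittances add. Y = 1/R + jωC
Y = (0.00397 + j0.00615) S
|Y| = 0.00732 S → |Z| = 1/|Y| = 137 Ω, ∠Z = −∠Y = -57.2°

7.32 mS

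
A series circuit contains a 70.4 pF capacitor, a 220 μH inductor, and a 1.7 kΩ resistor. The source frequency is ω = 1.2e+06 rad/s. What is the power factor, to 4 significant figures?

X_L = ωL = 264.0 Ω
X_C = 1/(ωC) = 11840 Ω
Net reactance X = X_L − X_C = -11570 Ω
Z = 1700 − j11570 Ω
|Z| = √(1700² + 11570²) = 11700 Ω
∠Z = arctan(-11570/1700) = -81.64°
cos φ = cos(-81.64°) = 0.1453

0.1453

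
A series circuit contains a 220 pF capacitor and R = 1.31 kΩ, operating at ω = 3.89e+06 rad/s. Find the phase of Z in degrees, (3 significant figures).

X_C = 1/(ωC) = 1170 Ω
Z = 1310 − j1170 Ω
|Z| = √(1310² + 1170²) = 1760 Ω
∠Z = arctan(-1170/1310) = -41.7°

-41.7°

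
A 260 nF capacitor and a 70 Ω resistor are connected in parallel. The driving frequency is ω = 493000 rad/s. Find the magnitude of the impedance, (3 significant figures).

X_C = 1/(ωC) = 7.80 Ω
Parallel: admittances add. Y = 1/R + jωC
Y = (0.0143 + j0.128) S
|Y| = 0.129 S → |Z| = 1/|Y| = 7.75 Ω, ∠Z = −∠Y = -83.6°

7.75 Ω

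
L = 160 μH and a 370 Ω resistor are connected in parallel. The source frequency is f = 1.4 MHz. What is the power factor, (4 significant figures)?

0.9671

ω = 2πf = 8.796e+06 rad/s
X_L = ωL = 1407 Ω
Parallel: admittances add. Y = 1/R + 1/(jωL)
Y = (0.002703 − j0.0007105) S
|Y| = 0.002795 S → |Z| = 1/|Y| = 357.8 Ω, ∠Z = −∠Y = 14.73°
cos φ = cos(14.73°) = 0.9671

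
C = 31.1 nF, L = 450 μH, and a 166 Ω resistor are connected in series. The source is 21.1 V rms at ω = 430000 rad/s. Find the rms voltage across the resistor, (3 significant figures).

X_L = ωL = 194 Ω
X_C = 1/(ωC) = 74.8 Ω
Net reactance X = X_L − X_C = 119 Ω
Z = 166 + j119 Ω
|Z| = √(166² + 119²) = 204 Ω
I = V/|Z| = 103 mA
V_R = I·|Z_R| = 0.103 × 166 = 17.2 V

17.2 V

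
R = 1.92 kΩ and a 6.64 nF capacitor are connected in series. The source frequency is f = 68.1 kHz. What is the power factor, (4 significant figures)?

0.9836

ω = 2πf = 427900 rad/s
X_C = 1/(ωC) = 352.0 Ω
Z = 1920 − j352.0 Ω
|Z| = √(1920² + 352.0²) = 1952 Ω
∠Z = arctan(-352.0/1920) = -10.39°
cos φ = cos(-10.39°) = 0.9836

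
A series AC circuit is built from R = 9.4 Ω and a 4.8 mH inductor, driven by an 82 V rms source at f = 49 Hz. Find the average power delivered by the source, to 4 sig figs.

ω = 2πf = 307.9 rad/s
X_L = ωL = 1.478 Ω
Z = 9.400 + j1.478 Ω
|Z| = √(9.400² + 1.478²) = 9.515 Ω
∠Z = arctan(1.478/9.400) = 8.935°
I = V/|Z| = 8.618 A
P = VI cos φ = 82 × 8.618 × cos(8.935°) = 698.1 W

698.1 W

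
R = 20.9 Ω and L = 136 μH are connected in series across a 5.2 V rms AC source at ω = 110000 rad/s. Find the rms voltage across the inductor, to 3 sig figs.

X_L = ωL = 15.0 Ω
Z = 20.9 + j15.0 Ω
|Z| = √(20.9² + 15.0²) = 25.7 Ω
I = V/|Z| = 202 mA
V_L = I·|Z_L| = 0.202 × 15.0 = 3.03 V

3.03 V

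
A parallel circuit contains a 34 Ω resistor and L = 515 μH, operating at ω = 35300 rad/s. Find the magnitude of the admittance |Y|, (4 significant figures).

62.38 mS

X_L = ωL = 18.18 Ω
Parallel: admittances add. Y = 1/R + 1/(jωL)
Y = (0.02941 − j0.05501) S
|Y| = 0.06238 S → |Z| = 1/|Y| = 16.03 Ω, ∠Z = −∠Y = 61.87°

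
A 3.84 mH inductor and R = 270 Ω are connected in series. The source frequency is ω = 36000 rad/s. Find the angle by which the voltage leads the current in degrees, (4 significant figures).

27.11°

X_L = ωL = 138.2 Ω
Z = 270.0 + j138.2 Ω
|Z| = √(270.0² + 138.2²) = 303.3 Ω
∠Z = arctan(138.2/270.0) = 27.11°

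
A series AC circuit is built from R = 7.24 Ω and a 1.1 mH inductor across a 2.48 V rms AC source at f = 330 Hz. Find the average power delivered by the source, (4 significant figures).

ω = 2πf = 2073 rad/s
X_L = ωL = 2.281 Ω
Z = 7.240 + j2.281 Ω
|Z| = √(7.240² + 2.281²) = 7.591 Ω
∠Z = arctan(2.281/7.240) = 17.49°
I = V/|Z| = 326.7 mA
P = VI cos φ = 2.48 × 0.3267 × cos(17.49°) = 772.8 mW

772.8 mW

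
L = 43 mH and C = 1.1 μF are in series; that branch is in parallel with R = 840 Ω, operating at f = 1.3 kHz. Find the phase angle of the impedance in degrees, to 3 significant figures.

74.1°

ω = 2πf = 8168 rad/s
X_L = ωL = 351 Ω
X_C = 1/(ωC) = 111 Ω
Branch 1: Z₁ = R = 840 Ω
Branch 2 (series LC): Z₂ = j(X_L − X_C) = j240 Ω
Parallel: Z = Z₁Z₂/(Z₁+Z₂), |Z| = 231 Ω, ∠Z = 74.1°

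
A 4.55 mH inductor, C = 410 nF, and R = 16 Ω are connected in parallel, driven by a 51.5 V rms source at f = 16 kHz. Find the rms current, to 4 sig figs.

3.795 A

ω = 2πf = 100500 rad/s
X_L = ωL = 457.4 Ω
X_C = 1/(ωC) = 24.26 Ω
Parallel: admittances add. Y = 1/R + 1/(jωL) + jωC
Y = (0.06250 + j0.03903) S
|Y| = 0.07369 S → |Z| = 1/|Y| = 13.57 Ω, ∠Z = −∠Y = -31.98°
I = V/|Z| = 51.5/13.57 = 3.795 A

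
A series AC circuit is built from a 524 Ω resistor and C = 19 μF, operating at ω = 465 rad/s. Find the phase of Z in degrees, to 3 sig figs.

X_C = 1/(ωC) = 113 Ω
Z = 524 − j113 Ω
|Z| = √(524² + 113²) = 536 Ω
∠Z = arctan(-113/524) = -12.2°

-12.2°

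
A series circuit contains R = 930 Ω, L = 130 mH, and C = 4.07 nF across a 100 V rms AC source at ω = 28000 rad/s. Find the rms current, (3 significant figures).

X_L = ωL = 3640 Ω
X_C = 1/(ωC) = 8780 Ω
Net reactance X = X_L − X_C = -5140 Ω
Z = 930 − j5140 Ω
|Z| = √(930² + 5140²) = 5220 Ω
I = V/|Z| = 100/5220 = 19.2 mA

19.2 mA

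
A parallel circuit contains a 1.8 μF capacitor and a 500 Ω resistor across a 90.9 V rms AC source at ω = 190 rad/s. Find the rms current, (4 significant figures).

184.4 mA

X_C = 1/(ωC) = 2924 Ω
Parallel: admittances add. Y = 1/R + jωC
Y = (0.002000 + j0.0003420) S
|Y| = 0.002029 S → |Z| = 1/|Y| = 492.8 Ω, ∠Z = −∠Y = -9.704°
I = V/|Z| = 90.9/492.8 = 184.4 mA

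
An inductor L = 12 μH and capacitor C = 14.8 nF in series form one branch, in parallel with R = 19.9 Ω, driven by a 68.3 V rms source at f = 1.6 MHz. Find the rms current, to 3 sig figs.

ω = 2πf = 1.005e+07 rad/s
X_L = ωL = 121 Ω
X_C = 1/(ωC) = 6.72 Ω
Branch 1: Z₁ = R = 19.9 Ω
Branch 2 (series LC): Z₂ = j(X_L − X_C) = j114 Ω
Parallel: Z = Z₁Z₂/(Z₁+Z₂), |Z| = 19.6 Ω, ∠Z = 9.91°
I = V/|Z| = 68.3/19.6 = 3.48 A

3.48 A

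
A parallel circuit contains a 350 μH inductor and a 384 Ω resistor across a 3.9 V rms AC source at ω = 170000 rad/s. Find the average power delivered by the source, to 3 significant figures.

39.6 mW

X_L = ωL = 59.5 Ω
Parallel: admittances add. Y = 1/R + 1/(jωL)
Y = (0.00260 − j0.0168) S
|Y| = 0.0170 S → |Z| = 1/|Y| = 58.8 Ω, ∠Z = −∠Y = 81.2°
I = V/|Z| = 66.3 mA
P = VI cos φ = 3.9 × 0.0663 × cos(81.2°) = 39.6 mW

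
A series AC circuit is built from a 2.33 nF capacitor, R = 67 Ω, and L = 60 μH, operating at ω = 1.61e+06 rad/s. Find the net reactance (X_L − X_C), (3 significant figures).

X_L = ωL = 96.6 Ω
X_C = 1/(ωC) = 267 Ω
X = 96.6 − 267 = -170 Ω

-170 Ω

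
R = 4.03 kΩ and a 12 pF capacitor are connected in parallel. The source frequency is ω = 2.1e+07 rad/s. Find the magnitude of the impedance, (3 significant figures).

2830 Ω

X_C = 1/(ωC) = 3970 Ω
Parallel: admittances add. Y = 1/R + jωC
Y = (0.000248 + j0.000252) S
|Y| = 0.000354 S → |Z| = 1/|Y| = 2830 Ω, ∠Z = −∠Y = -45.4°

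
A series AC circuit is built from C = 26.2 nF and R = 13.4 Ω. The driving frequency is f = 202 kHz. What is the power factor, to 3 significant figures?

ω = 2πf = 1.269e+06 rad/s
X_C = 1/(ωC) = 30.1 Ω
Z = 13.4 − j30.1 Ω
|Z| = √(13.4² + 30.1²) = 32.9 Ω
∠Z = arctan(-30.1/13.4) = -66.0°
cos φ = cos(-66.0°) = 0.407

0.407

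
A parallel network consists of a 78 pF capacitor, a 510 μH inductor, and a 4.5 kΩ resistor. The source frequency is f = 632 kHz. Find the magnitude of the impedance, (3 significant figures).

ω = 2πf = 3.971e+06 rad/s
X_L = ωL = 2030 Ω
X_C = 1/(ωC) = 3230 Ω
Parallel: admittances add. Y = 1/R + 1/(jωL) + jωC
Y = (0.000222 − j0.000184) S
|Y| = 0.000289 S → |Z| = 1/|Y| = 3470 Ω, ∠Z = −∠Y = 39.6°

3470 Ω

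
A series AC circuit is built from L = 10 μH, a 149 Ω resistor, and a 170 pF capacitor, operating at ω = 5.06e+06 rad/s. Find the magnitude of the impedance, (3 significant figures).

1120 Ω

X_L = ωL = 50.6 Ω
X_C = 1/(ωC) = 1160 Ω
Net reactance X = X_L − X_C = -1110 Ω
Z = 149 − j1110 Ω
|Z| = √(149² + 1110²) = 1120 Ω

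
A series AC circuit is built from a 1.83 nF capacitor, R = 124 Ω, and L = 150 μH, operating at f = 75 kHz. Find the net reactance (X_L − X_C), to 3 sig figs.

ω = 2πf = 471200 rad/s
X_L = ωL = 70.7 Ω
X_C = 1/(ωC) = 1160 Ω
X = 70.7 − 1160 = -1090 Ω

-1090 Ω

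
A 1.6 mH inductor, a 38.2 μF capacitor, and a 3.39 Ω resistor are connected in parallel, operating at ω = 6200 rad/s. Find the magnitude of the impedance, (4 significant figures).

X_L = ωL = 9.920 Ω
X_C = 1/(ωC) = 4.222 Ω
Parallel: admittances add. Y = 1/R + 1/(jωL) + jωC
Y = (0.2950 + j0.1360) S
|Y| = 0.3248 S → |Z| = 1/|Y| = 3.078 Ω, ∠Z = −∠Y = -24.76°

3.078 Ω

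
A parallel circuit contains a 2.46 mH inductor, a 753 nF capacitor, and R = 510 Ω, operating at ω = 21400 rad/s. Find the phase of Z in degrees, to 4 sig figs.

X_L = ωL = 52.64 Ω
X_C = 1/(ωC) = 62.06 Ω
Parallel: admittances add. Y = 1/R + 1/(jωL) + jωC
Y = (0.001961 − j0.002881) S
|Y| = 0.003485 S → |Z| = 1/|Y| = 286.9 Ω, ∠Z = −∠Y = 55.76°

55.76°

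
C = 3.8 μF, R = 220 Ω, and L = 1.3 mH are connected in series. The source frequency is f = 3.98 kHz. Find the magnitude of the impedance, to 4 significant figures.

ω = 2πf = 25010 rad/s
X_L = ωL = 32.51 Ω
X_C = 1/(ωC) = 10.52 Ω
Net reactance X = X_L − X_C = 21.99 Ω
Z = 220.0 + j21.99 Ω
|Z| = √(220.0² + 21.99²) = 221.1 Ω

221.1 Ω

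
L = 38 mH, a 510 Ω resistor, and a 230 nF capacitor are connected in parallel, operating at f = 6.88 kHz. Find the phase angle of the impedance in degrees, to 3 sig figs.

ω = 2πf = 43230 rad/s
X_L = ωL = 1640 Ω
X_C = 1/(ωC) = 101 Ω
Parallel: admittances add. Y = 1/R + 1/(jωL) + jωC
Y = (0.00196 + j0.00933) S
|Y| = 0.00954 S → |Z| = 1/|Y| = 105 Ω, ∠Z = −∠Y = -78.1°

-78.1°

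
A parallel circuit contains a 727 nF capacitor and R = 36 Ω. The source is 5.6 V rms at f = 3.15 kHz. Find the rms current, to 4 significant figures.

175.2 mA

ω = 2πf = 19790 rad/s
X_C = 1/(ωC) = 69.50 Ω
Parallel: admittances add. Y = 1/R + jωC
Y = (0.02778 + j0.01439) S
|Y| = 0.03128 S → |Z| = 1/|Y| = 31.97 Ω, ∠Z = −∠Y = -27.38°
I = V/|Z| = 5.6/31.97 = 175.2 mA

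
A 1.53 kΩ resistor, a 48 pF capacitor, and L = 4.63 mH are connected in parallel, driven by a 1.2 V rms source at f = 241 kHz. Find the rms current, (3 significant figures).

789 μA

ω = 2πf = 1.514e+06 rad/s
X_L = ωL = 7010 Ω
X_C = 1/(ωC) = 13800 Ω
Parallel: admittances add. Y = 1/R + 1/(jωL) + jωC
Y = (0.000654 − j6.99e-05) S
|Y| = 0.000657 S → |Z| = 1/|Y| = 1520 Ω, ∠Z = −∠Y = 6.11°
I = V/|Z| = 1.2/1520 = 789 μA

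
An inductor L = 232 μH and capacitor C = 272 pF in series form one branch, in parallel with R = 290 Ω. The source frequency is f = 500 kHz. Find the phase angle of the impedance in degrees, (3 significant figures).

-33.3°

ω = 2πf = 3.142e+06 rad/s
X_L = ωL = 729 Ω
X_C = 1/(ωC) = 1170 Ω
Branch 1: Z₁ = R = 290 Ω
Branch 2 (series LC): Z₂ = j(X_L − X_C) = −j441 Ω
Parallel: Z = Z₁Z₂/(Z₁+Z₂), |Z| = 242 Ω, ∠Z = -33.3°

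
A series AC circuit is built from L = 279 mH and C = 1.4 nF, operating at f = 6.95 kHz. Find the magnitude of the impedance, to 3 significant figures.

4170 Ω

ω = 2πf = 43670 rad/s
X_L = ωL = 12200 Ω
X_C = 1/(ωC) = 16400 Ω
Net reactance X = X_L − X_C = -4170 Ω
Z = − j4170 Ω
|Z| = √(0² + 4170²) = 4170 Ω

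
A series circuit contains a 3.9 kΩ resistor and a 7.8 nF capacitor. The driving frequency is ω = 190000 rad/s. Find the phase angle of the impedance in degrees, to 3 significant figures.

-9.82°

X_C = 1/(ωC) = 675 Ω
Z = 3900 − j675 Ω
|Z| = √(3900² + 675²) = 3960 Ω
∠Z = arctan(-675/3900) = -9.82°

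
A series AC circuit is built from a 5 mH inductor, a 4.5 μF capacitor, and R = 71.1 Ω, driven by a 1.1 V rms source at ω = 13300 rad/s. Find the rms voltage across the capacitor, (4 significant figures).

0.2117 V

X_L = ωL = 66.50 Ω
X_C = 1/(ωC) = 16.71 Ω
Net reactance X = X_L − X_C = 49.79 Ω
Z = 71.10 + j49.79 Ω
|Z| = √(71.10² + 49.79²) = 86.80 Ω
I = V/|Z| = 12.67 mA
V_C = I·|Z_C| = 0.01267 × 16.71 = 0.2117 V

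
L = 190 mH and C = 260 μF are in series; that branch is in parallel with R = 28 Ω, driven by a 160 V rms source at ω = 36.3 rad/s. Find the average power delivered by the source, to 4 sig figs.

X_L = ωL = 6.897 Ω
X_C = 1/(ωC) = 106.0 Ω
Branch 1: Z₁ = R = 28.00 Ω
Branch 2 (series LC): Z₂ = j(X_L − X_C) = −j99.06 Ω
Parallel: Z = Z₁Z₂/(Z₁+Z₂), |Z| = 26.94 Ω, ∠Z = -15.78°
I = V/|Z| = 5.938 A
P = VI cos φ = 160 × 5.938 × cos(-15.78°) = 914.3 W

914.3 W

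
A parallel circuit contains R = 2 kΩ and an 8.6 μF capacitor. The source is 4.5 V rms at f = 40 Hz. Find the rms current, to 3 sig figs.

9.98 mA

ω = 2πf = 251.3 rad/s
X_C = 1/(ωC) = 463 Ω
Parallel: admittances add. Y = 1/R + jωC
Y = (0.000500 + j0.00216) S
|Y| = 0.00222 S → |Z| = 1/|Y| = 451 Ω, ∠Z = −∠Y = -77.0°
I = V/|Z| = 4.5/451 = 9.98 mA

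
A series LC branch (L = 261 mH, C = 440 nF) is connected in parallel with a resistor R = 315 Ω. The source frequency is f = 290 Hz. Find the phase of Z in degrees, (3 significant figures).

ω = 2πf = 1822 rad/s
X_L = ωL = 476 Ω
X_C = 1/(ωC) = 1250 Ω
Branch 1: Z₁ = R = 315 Ω
Branch 2 (series LC): Z₂ = j(X_L − X_C) = −j772 Ω
Parallel: Z = Z₁Z₂/(Z₁+Z₂), |Z| = 292 Ω, ∠Z = -22.2°

-22.2°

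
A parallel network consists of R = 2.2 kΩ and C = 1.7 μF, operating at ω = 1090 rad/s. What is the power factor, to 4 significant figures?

X_C = 1/(ωC) = 539.7 Ω
Parallel: admittances add. Y = 1/R + jωC
Y = (0.0004545 + j0.001853) S
|Y| = 0.001908 S → |Z| = 1/|Y| = 524.1 Ω, ∠Z = −∠Y = -76.22°
cos φ = cos(-76.22°) = 0.2382

0.2382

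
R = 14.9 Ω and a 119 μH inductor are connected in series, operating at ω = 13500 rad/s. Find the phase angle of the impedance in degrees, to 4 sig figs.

6.154°

X_L = ωL = 1.607 Ω
Z = 14.90 + j1.607 Ω
|Z| = √(14.90² + 1.607²) = 14.99 Ω
∠Z = arctan(1.607/14.90) = 6.154°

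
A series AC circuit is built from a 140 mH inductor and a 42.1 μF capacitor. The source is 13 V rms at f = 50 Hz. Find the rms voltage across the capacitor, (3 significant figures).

31.1 V

ω = 2πf = 314.2 rad/s
X_L = ωL = 44.0 Ω
X_C = 1/(ωC) = 75.6 Ω
Net reactance X = X_L − X_C = -31.6 Ω
Z = − j31.6 Ω
|Z| = √(0² + 31.6²) = 31.6 Ω
I = V/|Z| = 411 mA
V_C = I·|Z_C| = 0.411 × 75.6 = 31.1 V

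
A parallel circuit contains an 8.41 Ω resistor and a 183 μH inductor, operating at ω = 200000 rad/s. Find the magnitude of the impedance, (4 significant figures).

8.196 Ω

X_L = ωL = 36.60 Ω
Parallel: admittances add. Y = 1/R + 1/(jωL)
Y = (0.1189 − j0.02732) S
|Y| = 0.1220 S → |Z| = 1/|Y| = 8.196 Ω, ∠Z = −∠Y = 12.94°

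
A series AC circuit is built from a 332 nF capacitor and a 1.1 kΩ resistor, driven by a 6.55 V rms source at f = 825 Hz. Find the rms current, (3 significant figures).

ω = 2πf = 5184 rad/s
X_C = 1/(ωC) = 581 Ω
Z = 1100 − j581 Ω
|Z| = √(1100² + 581²) = 1240 Ω
I = V/|Z| = 6.55/1240 = 5.27 mA

5.27 mA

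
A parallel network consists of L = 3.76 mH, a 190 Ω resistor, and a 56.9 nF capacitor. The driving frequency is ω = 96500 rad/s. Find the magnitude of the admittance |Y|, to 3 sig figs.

X_L = ωL = 363 Ω
X_C = 1/(ωC) = 182 Ω
Parallel: admittances add. Y = 1/R + 1/(jωL) + jωC
Y = (0.00526 + j0.00273) S
|Y| = 0.00593 S → |Z| = 1/|Y| = 169 Ω, ∠Z = −∠Y = -27.5°

5.93 mS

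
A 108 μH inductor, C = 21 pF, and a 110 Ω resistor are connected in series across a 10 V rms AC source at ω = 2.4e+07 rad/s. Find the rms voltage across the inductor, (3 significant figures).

42.0 V

X_L = ωL = 2590 Ω
X_C = 1/(ωC) = 1980 Ω
Net reactance X = X_L − X_C = 608 Ω
Z = 110 + j608 Ω
|Z| = √(110² + 608²) = 618 Ω
I = V/|Z| = 16.2 mA
V_L = I·|Z_L| = 0.0162 × 2590 = 42.0 V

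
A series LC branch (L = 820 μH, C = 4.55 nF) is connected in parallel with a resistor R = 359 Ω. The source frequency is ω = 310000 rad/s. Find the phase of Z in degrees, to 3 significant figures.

-38.3°

X_L = ωL = 254 Ω
X_C = 1/(ωC) = 709 Ω
Branch 1: Z₁ = R = 359 Ω
Branch 2 (series LC): Z₂ = j(X_L − X_C) = −j455 Ω
Parallel: Z = Z₁Z₂/(Z₁+Z₂), |Z| = 282 Ω, ∠Z = -38.3°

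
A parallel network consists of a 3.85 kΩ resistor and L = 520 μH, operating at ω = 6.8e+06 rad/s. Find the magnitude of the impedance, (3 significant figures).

2600 Ω

X_L = ωL = 3540 Ω
Parallel: admittances add. Y = 1/R + 1/(jωL)
Y = (0.000260 − j0.000283) S
|Y| = 0.000384 S → |Z| = 1/|Y| = 2600 Ω, ∠Z = −∠Y = 47.4°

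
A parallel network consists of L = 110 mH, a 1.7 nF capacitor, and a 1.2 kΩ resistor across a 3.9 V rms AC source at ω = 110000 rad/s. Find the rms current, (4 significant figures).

X_L = ωL = 12100 Ω
X_C = 1/(ωC) = 5348 Ω
Parallel: admittances add. Y = 1/R + 1/(jωL) + jωC
Y = (0.0008333 + j0.0001044) S
|Y| = 0.0008398 S → |Z| = 1/|Y| = 1191 Ω, ∠Z = −∠Y = -7.138°
I = V/|Z| = 3.9/1191 = 3.275 mA

3.275 mA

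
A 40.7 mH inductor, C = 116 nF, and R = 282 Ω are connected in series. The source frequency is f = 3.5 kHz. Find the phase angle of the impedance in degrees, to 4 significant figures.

ω = 2πf = 21990 rad/s
X_L = ωL = 895.0 Ω
X_C = 1/(ωC) = 392.0 Ω
Net reactance X = X_L − X_C = 503.0 Ω
Z = 282.0 + j503.0 Ω
|Z| = √(282.0² + 503.0²) = 576.7 Ω
∠Z = arctan(503.0/282.0) = 60.73°

60.73°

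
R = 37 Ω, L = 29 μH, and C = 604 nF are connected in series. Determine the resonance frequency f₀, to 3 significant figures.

38.0 kHz

ω₀ = 1/√(LC) = 1/√(2.9e-05 × 6.04e-07) = 238900 rad/s
f₀ = ω₀/(2π) = 38.0 kHz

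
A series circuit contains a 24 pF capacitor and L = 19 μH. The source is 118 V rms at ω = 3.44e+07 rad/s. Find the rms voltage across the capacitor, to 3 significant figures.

X_L = ωL = 654 Ω
X_C = 1/(ωC) = 1210 Ω
Net reactance X = X_L − X_C = -558 Ω
Z = − j558 Ω
|Z| = √(0² + 558²) = 558 Ω
I = V/|Z| = 212 mA
V_C = I·|Z_C| = 0.212 × 1210 = 256 V

256 V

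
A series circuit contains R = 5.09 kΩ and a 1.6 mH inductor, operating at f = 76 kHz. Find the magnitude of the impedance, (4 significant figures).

5147 Ω

ω = 2πf = 477500 rad/s
X_L = ωL = 764.0 Ω
Z = 5090 + j764.0 Ω
|Z| = √(5090² + 764.0²) = 5147 Ω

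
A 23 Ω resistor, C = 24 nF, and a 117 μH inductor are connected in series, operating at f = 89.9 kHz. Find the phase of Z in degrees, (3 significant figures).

ω = 2πf = 564900 rad/s
X_L = ωL = 66.1 Ω
X_C = 1/(ωC) = 73.8 Ω
Net reactance X = X_L − X_C = -7.68 Ω
Z = 23.0 − j7.68 Ω
|Z| = √(23.0² + 7.68²) = 24.2 Ω
∠Z = arctan(-7.68/23.0) = -18.5°

-18.5°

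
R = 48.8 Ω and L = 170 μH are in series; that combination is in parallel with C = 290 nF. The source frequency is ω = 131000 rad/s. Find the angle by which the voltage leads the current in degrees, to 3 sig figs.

-60.7°

X_L = ωL = 22.3 Ω
X_C = 1/(ωC) = 26.3 Ω
Branch 1 (R+jX_L): Z₁ = 48.8 + j22.3 Ω, |Z₁| = 53.6 Ω
Branch 2 (−jX_C): Z₂ = −j26.3 Ω
Parallel: Z = Z₁Z₂/(Z₁+Z₂), |Z| = 28.8 Ω, ∠Z = -60.7°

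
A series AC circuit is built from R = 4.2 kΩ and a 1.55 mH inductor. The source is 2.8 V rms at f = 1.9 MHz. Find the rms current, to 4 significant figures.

147.6 μA

ω = 2πf = 1.194e+07 rad/s
X_L = ωL = 18500 Ω
Z = 4200 + j18500 Ω
|Z| = √(4200² + 18500²) = 18970 Ω
I = V/|Z| = 2.8/18970 = 147.6 μA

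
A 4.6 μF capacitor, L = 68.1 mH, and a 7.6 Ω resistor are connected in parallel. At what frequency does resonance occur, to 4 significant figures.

ω₀ = 1/√(LC) = 1/√(0.0681 × 4.6e-06) = 1787 rad/s
f₀ = ω₀/(2π) = 284.4 Hz

284.4 Hz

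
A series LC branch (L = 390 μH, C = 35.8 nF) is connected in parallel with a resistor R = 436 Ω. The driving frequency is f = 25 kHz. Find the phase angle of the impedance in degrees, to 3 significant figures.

ω = 2πf = 157100 rad/s
X_L = ωL = 61.3 Ω
X_C = 1/(ωC) = 178 Ω
Branch 1: Z₁ = R = 436 Ω
Branch 2 (series LC): Z₂ = j(X_L − X_C) = −j117 Ω
Parallel: Z = Z₁Z₂/(Z₁+Z₂), |Z| = 113 Ω, ∠Z = -75.0°

-75.0°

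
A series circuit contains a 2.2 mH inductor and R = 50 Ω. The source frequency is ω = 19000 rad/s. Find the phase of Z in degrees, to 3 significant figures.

39.9°

X_L = ωL = 41.8 Ω
Z = 50.0 + j41.8 Ω
|Z| = √(50.0² + 41.8²) = 65.2 Ω
∠Z = arctan(41.8/50.0) = 39.9°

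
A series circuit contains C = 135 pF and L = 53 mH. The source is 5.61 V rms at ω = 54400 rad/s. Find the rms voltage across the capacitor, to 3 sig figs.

X_L = ωL = 2880 Ω
X_C = 1/(ωC) = 136000 Ω
Net reactance X = X_L − X_C = -133000 Ω
Z = − j133000 Ω
|Z| = √(0² + 133000²) = 133000 Ω
I = V/|Z| = 42.1 μA
V_C = I·|Z_C| = 4.21e-05 × 136000 = 5.73 V

5.73 V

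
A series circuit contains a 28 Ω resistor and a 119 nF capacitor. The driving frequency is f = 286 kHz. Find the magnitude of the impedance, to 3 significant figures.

28.4 Ω

ω = 2πf = 1.797e+06 rad/s
X_C = 1/(ωC) = 4.68 Ω
Z = 28.0 − j4.68 Ω
|Z| = √(28.0² + 4.68²) = 28.4 Ω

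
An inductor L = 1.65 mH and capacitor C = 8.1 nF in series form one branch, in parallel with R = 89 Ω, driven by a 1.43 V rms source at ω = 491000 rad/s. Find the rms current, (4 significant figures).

16.27 mA

X_L = ωL = 810.1 Ω
X_C = 1/(ωC) = 251.4 Ω
Branch 1: Z₁ = R = 89.00 Ω
Branch 2 (series LC): Z₂ = j(X_L − X_C) = j558.7 Ω
Parallel: Z = Z₁Z₂/(Z₁+Z₂), |Z| = 87.89 Ω, ∠Z = 9.051°
I = V/|Z| = 1.43/87.89 = 16.27 mA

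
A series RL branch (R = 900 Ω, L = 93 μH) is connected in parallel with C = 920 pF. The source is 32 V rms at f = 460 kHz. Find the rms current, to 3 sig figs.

ω = 2πf = 2.89e+06 rad/s
X_L = ωL = 269 Ω
X_C = 1/(ωC) = 376 Ω
Branch 1 (R+jX_L): Z₁ = 900 + j269 Ω, |Z₁| = 939 Ω
Branch 2 (−jX_C): Z₂ = −j376 Ω
Parallel: Z = Z₁Z₂/(Z₁+Z₂), |Z| = 390 Ω, ∠Z = -66.6°
I = V/|Z| = 32/390 = 82.1 mA

82.1 mA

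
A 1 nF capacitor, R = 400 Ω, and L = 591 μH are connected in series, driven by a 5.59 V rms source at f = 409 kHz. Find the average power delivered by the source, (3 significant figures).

ω = 2πf = 2.57e+06 rad/s
X_L = ωL = 1520 Ω
X_C = 1/(ωC) = 389 Ω
Net reactance X = X_L − X_C = 1130 Ω
Z = 400 + j1130 Ω
|Z| = √(400² + 1130²) = 1200 Ω
∠Z = arctan(1130/400) = 70.5°
I = V/|Z| = 4.66 mA
P = VI cos φ = 5.59 × 0.00466 × cos(70.5°) = 8.70 mW

8.70 mW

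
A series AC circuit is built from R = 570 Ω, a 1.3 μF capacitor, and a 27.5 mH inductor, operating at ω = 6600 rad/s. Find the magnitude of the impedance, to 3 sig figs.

574 Ω

X_L = ωL = 182 Ω
X_C = 1/(ωC) = 117 Ω
Net reactance X = X_L − X_C = 64.9 Ω
Z = 570 + j64.9 Ω
|Z| = √(570² + 64.9²) = 574 Ω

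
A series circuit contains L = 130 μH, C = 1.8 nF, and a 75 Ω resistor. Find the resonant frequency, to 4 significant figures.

ω₀ = 1/√(LC) = 1/√(0.00013 × 1.8e-09) = 2.067e+06 rad/s
f₀ = ω₀/(2π) = 329.0 kHz

329.0 kHz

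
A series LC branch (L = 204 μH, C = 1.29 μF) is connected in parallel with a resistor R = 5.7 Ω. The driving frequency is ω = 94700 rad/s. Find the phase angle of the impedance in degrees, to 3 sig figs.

27.1°

X_L = ωL = 19.3 Ω
X_C = 1/(ωC) = 8.19 Ω
Branch 1: Z₁ = R = 5.70 Ω
Branch 2 (series LC): Z₂ = j(X_L − X_C) = j11.1 Ω
Parallel: Z = Z₁Z₂/(Z₁+Z₂), |Z| = 5.07 Ω, ∠Z = 27.1°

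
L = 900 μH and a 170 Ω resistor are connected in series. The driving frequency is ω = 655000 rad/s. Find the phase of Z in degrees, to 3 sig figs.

X_L = ωL = 590 Ω
Z = 170 + j590 Ω
|Z| = √(170² + 590²) = 614 Ω
∠Z = arctan(590/170) = 73.9°

73.9°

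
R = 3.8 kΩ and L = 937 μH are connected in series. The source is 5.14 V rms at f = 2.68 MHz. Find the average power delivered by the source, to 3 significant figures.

381 μW

ω = 2πf = 1.684e+07 rad/s
X_L = ωL = 15800 Ω
Z = 3800 + j15800 Ω
|Z| = √(3800² + 15800²) = 16200 Ω
∠Z = arctan(15800/3800) = 76.5°
I = V/|Z| = 317 μA
P = VI cos φ = 5.14 × 0.000317 × cos(76.5°) = 381 μW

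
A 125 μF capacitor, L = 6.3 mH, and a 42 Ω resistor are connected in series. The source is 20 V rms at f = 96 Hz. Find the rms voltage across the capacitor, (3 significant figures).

ω = 2πf = 603.2 rad/s
X_L = ωL = 3.80 Ω
X_C = 1/(ωC) = 13.3 Ω
Net reactance X = X_L − X_C = -9.46 Ω
Z = 42.0 − j9.46 Ω
|Z| = √(42.0² + 9.46²) = 43.1 Ω
I = V/|Z| = 465 mA
V_C = I·|Z_C| = 0.465 × 13.3 = 6.16 V

6.16 V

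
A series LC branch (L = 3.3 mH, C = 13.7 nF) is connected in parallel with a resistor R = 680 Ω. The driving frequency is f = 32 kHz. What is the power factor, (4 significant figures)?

ω = 2πf = 201100 rad/s
X_L = ωL = 663.5 Ω
X_C = 1/(ωC) = 363.0 Ω
Branch 1: Z₁ = R = 680.0 Ω
Branch 2 (series LC): Z₂ = j(X_L − X_C) = j300.5 Ω
Parallel: Z = Z₁Z₂/(Z₁+Z₂), |Z| = 274.8 Ω, ∠Z = 66.16°
cos φ = cos(66.16°) = 0.4042

0.4042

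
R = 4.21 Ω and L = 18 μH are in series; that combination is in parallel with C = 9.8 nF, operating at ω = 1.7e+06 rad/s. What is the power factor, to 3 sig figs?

0.275

X_L = ωL = 30.6 Ω
X_C = 1/(ωC) = 60.0 Ω
Branch 1 (R+jX_L): Z₁ = 4.21 + j30.6 Ω, |Z₁| = 30.9 Ω
Branch 2 (−jX_C): Z₂ = −j60.0 Ω
Parallel: Z = Z₁Z₂/(Z₁+Z₂), |Z| = 62.4 Ω, ∠Z = 74.0°
cos φ = cos(74.0°) = 0.275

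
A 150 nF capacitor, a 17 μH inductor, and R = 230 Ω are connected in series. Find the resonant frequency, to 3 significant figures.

ω₀ = 1/√(LC) = 1/√(1.7e-05 × 1.5e-07) = 626200 rad/s
f₀ = ω₀/(2π) = 99.7 kHz

99.7 kHz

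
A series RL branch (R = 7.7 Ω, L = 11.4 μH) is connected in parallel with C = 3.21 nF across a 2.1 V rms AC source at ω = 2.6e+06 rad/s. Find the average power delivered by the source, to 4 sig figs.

36.21 mW

X_L = ωL = 29.64 Ω
X_C = 1/(ωC) = 119.8 Ω
Branch 1 (R+jX_L): Z₁ = 7.700 + j29.64 Ω, |Z₁| = 30.62 Ω
Branch 2 (−jX_C): Z₂ = −j119.8 Ω
Parallel: Z = Z₁Z₂/(Z₁+Z₂), |Z| = 40.54 Ω, ∠Z = 70.56°
I = V/|Z| = 51.80 mA
P = VI cos φ = 2.1 × 0.05180 × cos(70.56°) = 36.21 mW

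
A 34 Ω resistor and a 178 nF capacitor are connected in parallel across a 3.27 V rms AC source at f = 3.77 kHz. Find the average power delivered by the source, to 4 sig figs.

314.5 mW

ω = 2πf = 23690 rad/s
X_C = 1/(ωC) = 237.2 Ω
Parallel: admittances add. Y = 1/R + jωC
Y = (0.02941 + j0.004216) S
|Y| = 0.02971 S → |Z| = 1/|Y| = 33.66 Ω, ∠Z = −∠Y = -8.158°
I = V/|Z| = 97.16 mA
P = VI cos φ = 3.27 × 0.09716 × cos(-8.158°) = 314.5 mW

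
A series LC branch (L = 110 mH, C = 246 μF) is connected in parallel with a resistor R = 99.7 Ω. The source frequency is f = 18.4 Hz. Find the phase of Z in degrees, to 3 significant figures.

-77.3°

ω = 2πf = 115.6 rad/s
X_L = ωL = 12.7 Ω
X_C = 1/(ωC) = 35.2 Ω
Branch 1: Z₁ = R = 99.7 Ω
Branch 2 (series LC): Z₂ = j(X_L − X_C) = −j22.4 Ω
Parallel: Z = Z₁Z₂/(Z₁+Z₂), |Z| = 21.9 Ω, ∠Z = -77.3°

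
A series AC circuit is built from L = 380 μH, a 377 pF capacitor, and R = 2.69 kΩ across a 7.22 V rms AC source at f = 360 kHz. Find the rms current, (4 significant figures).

ω = 2πf = 2.262e+06 rad/s
X_L = ωL = 859.5 Ω
X_C = 1/(ωC) = 1173 Ω
Net reactance X = X_L − X_C = -313.1 Ω
Z = 2690 − j313.1 Ω
|Z| = √(2690² + 313.1²) = 2708 Ω
I = V/|Z| = 7.22/2708 = 2.666 mA

2.666 mA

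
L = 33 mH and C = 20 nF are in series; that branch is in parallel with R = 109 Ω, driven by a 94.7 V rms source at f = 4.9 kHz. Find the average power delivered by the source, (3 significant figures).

ω = 2πf = 30790 rad/s
X_L = ωL = 1020 Ω
X_C = 1/(ωC) = 1620 Ω
Branch 1: Z₁ = R = 109 Ω
Branch 2 (series LC): Z₂ = j(X_L − X_C) = −j608 Ω
Parallel: Z = Z₁Z₂/(Z₁+Z₂), |Z| = 107 Ω, ∠Z = -10.2°
I = V/|Z| = 883 mA
P = VI cos φ = 94.7 × 0.883 × cos(-10.2°) = 82.3 W

82.3 W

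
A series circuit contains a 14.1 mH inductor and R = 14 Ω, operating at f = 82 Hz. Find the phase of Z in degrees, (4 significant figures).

ω = 2πf = 515.2 rad/s
X_L = ωL = 7.265 Ω
Z = 14.00 + j7.265 Ω
|Z| = √(14.00² + 7.265²) = 15.77 Ω
∠Z = arctan(7.265/14.00) = 27.42°

27.42°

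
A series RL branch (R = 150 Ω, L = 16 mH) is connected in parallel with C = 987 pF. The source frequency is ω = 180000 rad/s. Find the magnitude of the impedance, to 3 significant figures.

5900 Ω

X_L = ωL = 2880 Ω
X_C = 1/(ωC) = 5630 Ω
Branch 1 (R+jX_L): Z₁ = 150 + j2880 Ω, |Z₁| = 2880 Ω
Branch 2 (−jX_C): Z₂ = −j5630 Ω
Parallel: Z = Z₁Z₂/(Z₁+Z₂), |Z| = 5900 Ω, ∠Z = 83.9°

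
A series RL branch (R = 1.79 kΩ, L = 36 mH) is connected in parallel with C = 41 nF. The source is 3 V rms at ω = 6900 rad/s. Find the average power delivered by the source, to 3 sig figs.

4.93 mW

X_L = ωL = 248 Ω
X_C = 1/(ωC) = 3530 Ω
Branch 1 (R+jX_L): Z₁ = 1790 + j248 Ω, |Z₁| = 1810 Ω
Branch 2 (−jX_C): Z₂ = −j3530 Ω
Parallel: Z = Z₁Z₂/(Z₁+Z₂), |Z| = 1710 Ω, ∠Z = -20.7°
I = V/|Z| = 1.76 mA
P = VI cos φ = 3 × 0.00176 × cos(-20.7°) = 4.93 mW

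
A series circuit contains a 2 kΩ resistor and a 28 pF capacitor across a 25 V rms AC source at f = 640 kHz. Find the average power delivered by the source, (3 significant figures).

ω = 2πf = 4.021e+06 rad/s
X_C = 1/(ωC) = 8880 Ω
Z = 2000 − j8880 Ω
|Z| = √(2000² + 8880²) = 9100 Ω
∠Z = arctan(-8880/2000) = -77.3°
I = V/|Z| = 2.75 mA
P = VI cos φ = 25 × 0.00275 × cos(-77.3°) = 15.1 mW

15.1 mW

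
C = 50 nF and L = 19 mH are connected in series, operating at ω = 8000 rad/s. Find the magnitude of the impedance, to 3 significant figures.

2350 Ω

X_L = ωL = 152 Ω
X_C = 1/(ωC) = 2500 Ω
Net reactance X = X_L − X_C = -2350 Ω
Z = − j2350 Ω
|Z| = √(0² + 2350²) = 2350 Ω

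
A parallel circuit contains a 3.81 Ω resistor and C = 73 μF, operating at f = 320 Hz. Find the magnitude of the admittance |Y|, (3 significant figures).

ω = 2πf = 2011 rad/s
X_C = 1/(ωC) = 6.81 Ω
Parallel: admittances add. Y = 1/R + jωC
Y = (0.262 + j0.147) S
|Y| = 0.301 S → |Z| = 1/|Y| = 3.33 Ω, ∠Z = −∠Y = -29.2°

301 mS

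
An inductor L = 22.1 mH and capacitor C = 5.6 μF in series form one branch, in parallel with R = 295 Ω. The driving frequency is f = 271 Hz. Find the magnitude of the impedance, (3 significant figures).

ω = 2πf = 1703 rad/s
X_L = ωL = 37.6 Ω
X_C = 1/(ωC) = 105 Ω
Branch 1: Z₁ = R = 295 Ω
Branch 2 (series LC): Z₂ = j(X_L − X_C) = −j67.2 Ω
Parallel: Z = Z₁Z₂/(Z₁+Z₂), |Z| = 65.6 Ω, ∠Z = -77.2°

65.6 Ω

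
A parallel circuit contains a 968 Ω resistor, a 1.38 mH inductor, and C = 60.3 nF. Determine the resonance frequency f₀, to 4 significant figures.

17.45 kHz

ω₀ = 1/√(LC) = 1/√(0.00138 × 6.03e-08) = 109600 rad/s
f₀ = ω₀/(2π) = 17.45 kHz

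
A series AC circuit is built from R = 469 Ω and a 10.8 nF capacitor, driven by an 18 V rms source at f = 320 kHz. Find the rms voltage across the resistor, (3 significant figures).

17.9 V

ω = 2πf = 2.011e+06 rad/s
X_C = 1/(ωC) = 46.1 Ω
Z = 469 − j46.1 Ω
|Z| = √(469² + 46.1²) = 471 Ω
I = V/|Z| = 38.2 mA
V_R = I·|Z_R| = 0.0382 × 469 = 17.9 V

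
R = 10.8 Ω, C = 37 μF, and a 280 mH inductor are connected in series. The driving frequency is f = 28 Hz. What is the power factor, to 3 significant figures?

ω = 2πf = 175.9 rad/s
X_L = ωL = 49.3 Ω
X_C = 1/(ωC) = 154 Ω
Net reactance X = X_L − X_C = -104 Ω
Z = 10.8 − j104 Ω
|Z| = √(10.8² + 104²) = 105 Ω
∠Z = arctan(-104/10.8) = -84.1°
cos φ = cos(-84.1°) = 0.103

0.103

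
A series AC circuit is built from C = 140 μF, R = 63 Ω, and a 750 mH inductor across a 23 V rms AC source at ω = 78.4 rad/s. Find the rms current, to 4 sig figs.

324.9 mA

X_L = ωL = 58.80 Ω
X_C = 1/(ωC) = 91.11 Ω
Net reactance X = X_L − X_C = -32.31 Ω
Z = 63.00 − j32.31 Ω
|Z| = √(63.00² + 32.31²) = 70.80 Ω
I = V/|Z| = 23/70.80 = 324.9 mA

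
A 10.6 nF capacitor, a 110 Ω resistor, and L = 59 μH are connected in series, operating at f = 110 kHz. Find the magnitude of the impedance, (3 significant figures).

146 Ω

ω = 2πf = 691200 rad/s
X_L = ωL = 40.8 Ω
X_C = 1/(ωC) = 136 Ω
Net reactance X = X_L − X_C = -95.7 Ω
Z = 110 − j95.7 Ω
|Z| = √(110² + 95.7²) = 146 Ω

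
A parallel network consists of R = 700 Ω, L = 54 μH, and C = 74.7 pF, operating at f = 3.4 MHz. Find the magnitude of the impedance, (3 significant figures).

624 Ω

ω = 2πf = 2.136e+07 rad/s
X_L = ωL = 1150 Ω
X_C = 1/(ωC) = 627 Ω
Parallel: admittances add. Y = 1/R + 1/(jωL) + jωC
Y = (0.00143 + j0.000729) S
|Y| = 0.00160 S → |Z| = 1/|Y| = 624 Ω, ∠Z = −∠Y = -27.0°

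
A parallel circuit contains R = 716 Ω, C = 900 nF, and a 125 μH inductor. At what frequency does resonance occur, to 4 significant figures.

ω₀ = 1/√(LC) = 1/√(0.000125 × 9e-07) = 94280 rad/s
f₀ = ω₀/(2π) = 15.01 kHz

15.01 kHz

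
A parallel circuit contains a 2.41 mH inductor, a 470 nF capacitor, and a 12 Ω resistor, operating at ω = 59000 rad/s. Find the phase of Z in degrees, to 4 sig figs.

X_L = ωL = 142.2 Ω
X_C = 1/(ωC) = 36.06 Ω
Parallel: admittances add. Y = 1/R + 1/(jωL) + jωC
Y = (0.08333 + j0.02070) S
|Y| = 0.08587 S → |Z| = 1/|Y| = 11.65 Ω, ∠Z = −∠Y = -13.95°

-13.95°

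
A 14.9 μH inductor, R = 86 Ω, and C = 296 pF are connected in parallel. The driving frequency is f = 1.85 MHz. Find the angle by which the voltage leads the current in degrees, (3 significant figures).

11.3°

ω = 2πf = 1.162e+07 rad/s
X_L = ωL = 173 Ω
X_C = 1/(ωC) = 291 Ω
Parallel: admittances add. Y = 1/R + 1/(jωL) + jωC
Y = (0.0116 − j0.00233) S
|Y| = 0.0119 S → |Z| = 1/|Y| = 84.3 Ω, ∠Z = −∠Y = 11.3°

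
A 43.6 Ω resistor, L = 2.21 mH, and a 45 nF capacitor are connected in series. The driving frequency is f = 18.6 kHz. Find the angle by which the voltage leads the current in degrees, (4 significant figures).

ω = 2πf = 116900 rad/s
X_L = ωL = 258.3 Ω
X_C = 1/(ωC) = 190.1 Ω
Net reactance X = X_L − X_C = 68.13 Ω
Z = 43.60 + j68.13 Ω
|Z| = √(43.60² + 68.13²) = 80.88 Ω
∠Z = arctan(68.13/43.60) = 57.38°

57.38°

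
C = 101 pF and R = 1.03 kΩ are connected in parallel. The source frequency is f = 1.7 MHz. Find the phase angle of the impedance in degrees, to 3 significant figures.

ω = 2πf = 1.068e+07 rad/s
X_C = 1/(ωC) = 927 Ω
Parallel: admittances add. Y = 1/R + jωC
Y = (0.000971 + j0.00108) S
|Y| = 0.00145 S → |Z| = 1/|Y| = 689 Ω, ∠Z = −∠Y = -48.0°

-48.0°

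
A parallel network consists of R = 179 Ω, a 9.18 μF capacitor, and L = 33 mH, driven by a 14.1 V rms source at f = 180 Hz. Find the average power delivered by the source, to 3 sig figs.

ω = 2πf = 1131 rad/s
X_L = ωL = 37.3 Ω
X_C = 1/(ωC) = 96.3 Ω
Parallel: admittances add. Y = 1/R + 1/(jωL) + jωC
Y = (0.00559 − j0.0164) S
|Y| = 0.0173 S → |Z| = 1/|Y| = 57.7 Ω, ∠Z = −∠Y = 71.2°
I = V/|Z| = 244 mA
P = VI cos φ = 14.1 × 0.244 × cos(71.2°) = 1.11 W

1.11 W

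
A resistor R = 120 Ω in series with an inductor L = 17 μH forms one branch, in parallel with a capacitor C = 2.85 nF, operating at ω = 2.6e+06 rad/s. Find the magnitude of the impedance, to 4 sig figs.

114.7 Ω

X_L = ωL = 44.20 Ω
X_C = 1/(ωC) = 135.0 Ω
Branch 1 (R+jX_L): Z₁ = 120.0 + j44.20 Ω, |Z₁| = 127.9 Ω
Branch 2 (−jX_C): Z₂ = −j135.0 Ω
Parallel: Z = Z₁Z₂/(Z₁+Z₂), |Z| = 114.7 Ω, ∠Z = -32.68°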